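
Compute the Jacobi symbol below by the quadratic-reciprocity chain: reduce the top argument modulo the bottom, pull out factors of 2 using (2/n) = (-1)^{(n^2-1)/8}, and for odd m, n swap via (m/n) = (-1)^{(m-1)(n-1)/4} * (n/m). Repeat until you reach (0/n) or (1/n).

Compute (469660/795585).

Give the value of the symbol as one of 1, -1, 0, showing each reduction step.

469660 = 2^2·117415; (2/795585) = +1 since 795585 mod 8 = 1, so (469660/795585) = (+1)^2·(117415/795585); sign now +1
reciprocity: (117415/795585) = +1·(795585/117415) since 117415 mod 4 = 3, 795585 mod 4 = 1; sign now +1
(795585/117415) = (91095/117415)   [reduce mod 117415]
reciprocity: (91095/117415) = -1·(117415/91095) since 91095 mod 4 = 3, 117415 mod 4 = 3; sign now -1
(117415/91095) = (26320/91095)   [reduce mod 91095]
26320 = 2^4·1645; (2/91095) = +1 since 91095 mod 8 = 7, so (26320/91095) = (+1)^4·(1645/91095); sign now -1
reciprocity: (1645/91095) = +1·(91095/1645) since 1645 mod 4 = 1, 91095 mod 4 = 3; sign now -1
(91095/1645) = (620/1645)   [reduce mod 1645]
620 = 2^2·155; (2/1645) = -1 since 1645 mod 8 = 5, so (620/1645) = (-1)^2·(155/1645); sign now -1
reciprocity: (155/1645) = +1·(1645/155) since 155 mod 4 = 3, 1645 mod 4 = 1; sign now -1
(1645/155) = (95/155)   [reduce mod 155]
reciprocity: (95/155) = -1·(155/95) since 95 mod 4 = 3, 155 mod 4 = 3; sign now +1
(155/95) = (60/95)   [reduce mod 95]
60 = 2^2·15; (2/95) = +1 since 95 mod 8 = 7, so (60/95) = (+1)^2·(15/95); sign now +1
reciprocity: (15/95) = -1·(95/15) since 15 mod 4 = 3, 95 mod 4 = 3; sign now -1
(95/15) = (5/15)   [reduce mod 15]
reciprocity: (5/15) = +1·(15/5) since 5 mod 4 = 1, 15 mod 4 = 3; sign now -1
(15/5) = (0/5)   [reduce mod 5]
(0/5) = 0   [gcd(a, n) > 1]; final value = 0

0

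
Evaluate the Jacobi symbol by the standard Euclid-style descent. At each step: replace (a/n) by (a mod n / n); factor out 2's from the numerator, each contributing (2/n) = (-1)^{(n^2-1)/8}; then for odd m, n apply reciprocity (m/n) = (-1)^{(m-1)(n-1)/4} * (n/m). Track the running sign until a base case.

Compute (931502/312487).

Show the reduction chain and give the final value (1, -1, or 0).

1

(931502/312487): 931502 mod 312487 = 306528, so (931502/312487) = (306528/312487)
factor out 2^5: 306528 = 2^5·9579; with 312487 mod 8 = 7, (2/312487) = +1; sign now +1; continue with (9579/312487)
flip (9579/312487) -> (312487/9579): both odd, 9579 mod 4 = 3, 312487 mod 4 = 3, so the flip contributes -1; sign now -1
(312487/9579): 312487 mod 9579 = 5959, so (312487/9579) = (5959/9579)
flip (5959/9579) -> (9579/5959): both odd, 5959 mod 4 = 3, 9579 mod 4 = 3, so the flip contributes -1; sign now +1
(9579/5959): 9579 mod 5959 = 3620, so (9579/5959) = (3620/5959)
factor out 2^2: 3620 = 2^2·905; with 5959 mod 8 = 7, (2/5959) = +1; sign now +1; continue with (905/5959)
flip (905/5959) -> (5959/905): both odd, 905 mod 4 = 1, 5959 mod 4 = 3, so the flip contributes +1; sign now +1
(5959/905): 5959 mod 905 = 529, so (5959/905) = (529/905)
flip (529/905) -> (905/529): both odd, 529 mod 4 = 1, 905 mod 4 = 1, so the flip contributes +1; sign now +1
(905/529): 905 mod 529 = 376, so (905/529) = (376/529)
factor out 2^3: 376 = 2^3·47; with 529 mod 8 = 1, (2/529) = +1; sign now +1; continue with (47/529)
flip (47/529) -> (529/47): both odd, 47 mod 4 = 3, 529 mod 4 = 1, so the flip contributes +1; sign now +1
(529/47): 529 mod 47 = 12, so (529/47) = (12/47)
factor out 2^2: 12 = 2^2·3; with 47 mod 8 = 7, (2/47) = +1; sign now +1; continue with (3/47)
flip (3/47) -> (47/3): both odd, 3 mod 4 = 3, 47 mod 4 = 3, so the flip contributes -1; sign now -1
(47/3): 47 mod 3 = 2, so (47/3) = (2/3)
factor out 2^1: 2 = 2^1·1; with 3 mod 8 = 3, (2/3) = -1; sign now +1; continue with (1/3)
reached (1/3) = 1, so the symbol is +1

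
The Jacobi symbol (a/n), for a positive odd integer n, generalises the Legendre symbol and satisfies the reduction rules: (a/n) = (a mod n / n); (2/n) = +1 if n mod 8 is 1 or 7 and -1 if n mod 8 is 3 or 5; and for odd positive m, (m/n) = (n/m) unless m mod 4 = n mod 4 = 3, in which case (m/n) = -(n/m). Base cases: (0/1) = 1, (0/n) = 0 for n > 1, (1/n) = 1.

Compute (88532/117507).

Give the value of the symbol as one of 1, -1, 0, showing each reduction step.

88532 = 2^2·22133; (2/117507) = -1 since 117507 mod 8 = 3, so (88532/117507) = (-1)^2·(22133/117507); sign now +1
reciprocity: (22133/117507) = +1·(117507/22133) since 22133 mod 4 = 1, 117507 mod 4 = 3; sign now +1
(117507/22133) = (6842/22133)   [reduce mod 22133]
6842 = 2^1·3421; (2/22133) = -1 since 22133 mod 8 = 5, so (6842/22133) = (-1)^1·(3421/22133); sign now -1
reciprocity: (3421/22133) = +1·(22133/3421) since 3421 mod 4 = 1, 22133 mod 4 = 1; sign now -1
(22133/3421) = (1607/3421)   [reduce mod 3421]
reciprocity: (1607/3421) = +1·(3421/1607) since 1607 mod 4 = 3, 3421 mod 4 = 1; sign now -1
(3421/1607) = (207/1607)   [reduce mod 1607]
reciprocity: (207/1607) = -1·(1607/207) since 207 mod 4 = 3, 1607 mod 4 = 3; sign now +1
(1607/207) = (158/207)   [reduce mod 207]
158 = 2^1·79; (2/207) = +1 since 207 mod 8 = 7, so (158/207) = (+1)^1·(79/207); sign now +1
reciprocity: (79/207) = -1·(207/79) since 79 mod 4 = 3, 207 mod 4 = 3; sign now -1
(207/79) = (49/79)   [reduce mod 79]
reciprocity: (49/79) = +1·(79/49) since 49 mod 4 = 1, 79 mod 4 = 3; sign now -1
(79/49) = (30/49)   [reduce mod 49]
30 = 2^1·15; (2/49) = +1 since 49 mod 8 = 1, so (30/49) = (+1)^1·(15/49); sign now -1
reciprocity: (15/49) = +1·(49/15) since 15 mod 4 = 3, 49 mod 4 = 1; sign now -1
(49/15) = (4/15)   [reduce mod 15]
4 = 2^2·1; (2/15) = +1 since 15 mod 8 = 7, so (4/15) = (+1)^2·(1/15); sign now -1
(1/15) = 1; final value = sign = -1

-1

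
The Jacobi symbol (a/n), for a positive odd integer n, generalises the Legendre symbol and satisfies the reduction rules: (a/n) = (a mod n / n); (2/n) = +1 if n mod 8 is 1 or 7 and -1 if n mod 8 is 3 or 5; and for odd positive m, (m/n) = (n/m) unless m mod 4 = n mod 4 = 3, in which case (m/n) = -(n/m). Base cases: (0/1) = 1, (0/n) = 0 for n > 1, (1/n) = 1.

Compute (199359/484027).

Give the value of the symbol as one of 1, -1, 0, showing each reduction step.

reciprocity: (199359/484027) = -1·(484027/199359) since 199359 mod 4 = 3, 484027 mod 4 = 3; sign now -1
(484027/199359) = (85309/199359)   [reduce mod 199359]
reciprocity: (85309/199359) = +1·(199359/85309) since 85309 mod 4 = 1, 199359 mod 4 = 3; sign now -1
(199359/85309) = (28741/85309)   [reduce mod 85309]
reciprocity: (28741/85309) = +1·(85309/28741) since 28741 mod 4 = 1, 85309 mod 4 = 1; sign now -1
(85309/28741) = (27827/28741)   [reduce mod 28741]
reciprocity: (27827/28741) = +1·(28741/27827) since 27827 mod 4 = 3, 28741 mod 4 = 1; sign now -1
(28741/27827) = (914/27827)   [reduce mod 27827]
914 = 2^1·457; (2/27827) = -1 since 27827 mod 8 = 3, so (914/27827) = (-1)^1·(457/27827); sign now +1
reciprocity: (457/27827) = +1·(27827/457) since 457 mod 4 = 1, 27827 mod 4 = 3; sign now +1
(27827/457) = (407/457)   [reduce mod 457]
reciprocity: (407/457) = +1·(457/407) since 407 mod 4 = 3, 457 mod 4 = 1; sign now +1
(457/407) = (50/407)   [reduce mod 407]
50 = 2^1·25; (2/407) = +1 since 407 mod 8 = 7, so (50/407) = (+1)^1·(25/407); sign now +1
reciprocity: (25/407) = +1·(407/25) since 25 mod 4 = 1, 407 mod 4 = 3; sign now +1
(407/25) = (7/25)   [reduce mod 25]
reciprocity: (7/25) = +1·(25/7) since 7 mod 4 = 3, 25 mod 4 = 1; sign now +1
(25/7) = (4/7)   [reduce mod 7]
4 = 2^2·1; (2/7) = +1 since 7 mod 8 = 7, so (4/7) = (+1)^2·(1/7); sign now +1
(1/7) = 1; final value = sign = +1

1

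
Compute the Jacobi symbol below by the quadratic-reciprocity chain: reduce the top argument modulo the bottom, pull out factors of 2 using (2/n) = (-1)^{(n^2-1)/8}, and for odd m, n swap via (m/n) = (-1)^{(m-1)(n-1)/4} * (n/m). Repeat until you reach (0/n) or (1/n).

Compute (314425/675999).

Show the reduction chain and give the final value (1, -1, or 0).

-1

reciprocity: (314425/675999) = +1·(675999/314425) since 314425 mod 4 = 1, 675999 mod 4 = 3; sign now +1
(675999/314425) = (47149/314425)   [reduce mod 314425]
reciprocity: (47149/314425) = +1·(314425/47149) since 47149 mod 4 = 1, 314425 mod 4 = 1; sign now +1
(314425/47149) = (31531/47149)   [reduce mod 47149]
reciprocity: (31531/47149) = +1·(47149/31531) since 31531 mod 4 = 3, 47149 mod 4 = 1; sign now +1
(47149/31531) = (15618/31531)   [reduce mod 31531]
15618 = 2^1·7809; (2/31531) = -1 since 31531 mod 8 = 3, so (15618/31531) = (-1)^1·(7809/31531); sign now -1
reciprocity: (7809/31531) = +1·(31531/7809) since 7809 mod 4 = 1, 31531 mod 4 = 3; sign now -1
(31531/7809) = (295/7809)   [reduce mod 7809]
reciprocity: (295/7809) = +1·(7809/295) since 295 mod 4 = 3, 7809 mod 4 = 1; sign now -1
(7809/295) = (139/295)   [reduce mod 295]
reciprocity: (139/295) = -1·(295/139) since 139 mod 4 = 3, 295 mod 4 = 3; sign now +1
(295/139) = (17/139)   [reduce mod 139]
reciprocity: (17/139) = +1·(139/17) since 17 mod 4 = 1, 139 mod 4 = 3; sign now +1
(139/17) = (3/17)   [reduce mod 17]
reciprocity: (3/17) = +1·(17/3) since 3 mod 4 = 3, 17 mod 4 = 1; sign now +1
(17/3) = (2/3)   [reduce mod 3]
2 = 2^1·1; (2/3) = -1 since 3 mod 8 = 3, so (2/3) = (-1)^1·(1/3); sign now -1
(1/3) = 1; final value = sign = -1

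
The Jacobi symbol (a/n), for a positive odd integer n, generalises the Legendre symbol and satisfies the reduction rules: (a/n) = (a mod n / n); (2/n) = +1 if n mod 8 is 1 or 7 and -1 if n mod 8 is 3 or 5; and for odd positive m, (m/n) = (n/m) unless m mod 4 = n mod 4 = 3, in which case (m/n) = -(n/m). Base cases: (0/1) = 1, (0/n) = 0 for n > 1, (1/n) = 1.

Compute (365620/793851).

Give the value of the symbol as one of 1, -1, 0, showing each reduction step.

1

365620 = 2^2·91405; (2/793851) = -1 since 793851 mod 8 = 3, so (365620/793851) = (-1)^2·(91405/793851); sign now +1
reciprocity: (91405/793851) = +1·(793851/91405) since 91405 mod 4 = 1, 793851 mod 4 = 3; sign now +1
(793851/91405) = (62611/91405)   [reduce mod 91405]
reciprocity: (62611/91405) = +1·(91405/62611) since 62611 mod 4 = 3, 91405 mod 4 = 1; sign now +1
(91405/62611) = (28794/62611)   [reduce mod 62611]
28794 = 2^1·14397; (2/62611) = -1 since 62611 mod 8 = 3, so (28794/62611) = (-1)^1·(14397/62611); sign now -1
reciprocity: (14397/62611) = +1·(62611/14397) since 14397 mod 4 = 1, 62611 mod 4 = 3; sign now -1
(62611/14397) = (5023/14397)   [reduce mod 14397]
reciprocity: (5023/14397) = +1·(14397/5023) since 5023 mod 4 = 3, 14397 mod 4 = 1; sign now -1
(14397/5023) = (4351/5023)   [reduce mod 5023]
reciprocity: (4351/5023) = -1·(5023/4351) since 4351 mod 4 = 3, 5023 mod 4 = 3; sign now +1
(5023/4351) = (672/4351)   [reduce mod 4351]
672 = 2^5·21; (2/4351) = +1 since 4351 mod 8 = 7, so (672/4351) = (+1)^5·(21/4351); sign now +1
reciprocity: (21/4351) = +1·(4351/21) since 21 mod 4 = 1, 4351 mod 4 = 3; sign now +1
(4351/21) = (4/21)   [reduce mod 21]
4 = 2^2·1; (2/21) = -1 since 21 mod 8 = 5, so (4/21) = (-1)^2·(1/21); sign now +1
(1/21) = 1; final value = sign = +1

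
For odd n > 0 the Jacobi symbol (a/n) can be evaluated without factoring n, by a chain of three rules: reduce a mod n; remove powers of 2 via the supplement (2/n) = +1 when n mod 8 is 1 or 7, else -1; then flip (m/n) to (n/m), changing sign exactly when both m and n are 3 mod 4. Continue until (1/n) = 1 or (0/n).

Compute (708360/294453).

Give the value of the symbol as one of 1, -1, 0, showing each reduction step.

0

(708360/294453): 708360 mod 294453 = 119454, so (708360/294453) = (119454/294453)
factor out 2^1: 119454 = 2^1·59727; with 294453 mod 8 = 5, (2/294453) = -1; sign now -1; continue with (59727/294453)
flip (59727/294453) -> (294453/59727): both odd, 59727 mod 4 = 3, 294453 mod 4 = 1, so the flip contributes +1; sign now -1
(294453/59727): 294453 mod 59727 = 55545, so (294453/59727) = (55545/59727)
flip (55545/59727) -> (59727/55545): both odd, 55545 mod 4 = 1, 59727 mod 4 = 3, so the flip contributes +1; sign now -1
(59727/55545): 59727 mod 55545 = 4182, so (59727/55545) = (4182/55545)
factor out 2^1: 4182 = 2^1·2091; with 55545 mod 8 = 1, (2/55545) = +1; sign now -1; continue with (2091/55545)
flip (2091/55545) -> (55545/2091): both odd, 2091 mod 4 = 3, 55545 mod 4 = 1, so the flip contributes +1; sign now -1
(55545/2091): 55545 mod 2091 = 1179, so (55545/2091) = (1179/2091)
flip (1179/2091) -> (2091/1179): both odd, 1179 mod 4 = 3, 2091 mod 4 = 3, so the flip contributes -1; sign now +1
(2091/1179): 2091 mod 1179 = 912, so (2091/1179) = (912/1179)
factor out 2^4: 912 = 2^4·57; with 1179 mod 8 = 3, (2/1179) = -1; sign now +1; continue with (57/1179)
flip (57/1179) -> (1179/57): both odd, 57 mod 4 = 1, 1179 mod 4 = 3, so the flip contributes +1; sign now +1
(1179/57): 1179 mod 57 = 39, so (1179/57) = (39/57)
flip (39/57) -> (57/39): both odd, 39 mod 4 = 3, 57 mod 4 = 1, so the flip contributes +1; sign now +1
(57/39): 57 mod 39 = 18, so (57/39) = (18/39)
factor out 2^1: 18 = 2^1·9; with 39 mod 8 = 7, (2/39) = +1; sign now +1; continue with (9/39)
flip (9/39) -> (39/9): both odd, 9 mod 4 = 1, 39 mod 4 = 3, so the flip contributes +1; sign now +1
(39/9): 39 mod 9 = 3, so (39/9) = (3/9)
flip (3/9) -> (9/3): both odd, 3 mod 4 = 3, 9 mod 4 = 1, so the flip contributes +1; sign now +1
(9/3): 9 mod 3 = 0, so (9/3) = (0/3)
reached (0/3); gcd(a, n) > 1, so (0/3) = 0 and the symbol is 0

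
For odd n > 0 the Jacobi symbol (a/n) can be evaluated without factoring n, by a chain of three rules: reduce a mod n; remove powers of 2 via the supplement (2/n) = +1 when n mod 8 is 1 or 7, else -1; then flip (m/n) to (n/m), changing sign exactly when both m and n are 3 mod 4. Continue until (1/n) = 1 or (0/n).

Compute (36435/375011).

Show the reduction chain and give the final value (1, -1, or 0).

0

reciprocity: (36435/375011) = -1·(375011/36435) since 36435 mod 4 = 3, 375011 mod 4 = 3; sign now -1
(375011/36435) = (10661/36435)   [reduce mod 36435]
reciprocity: (10661/36435) = +1·(36435/10661) since 10661 mod 4 = 1, 36435 mod 4 = 3; sign now -1
(36435/10661) = (4452/10661)   [reduce mod 10661]
4452 = 2^2·1113; (2/10661) = -1 since 10661 mod 8 = 5, so (4452/10661) = (-1)^2·(1113/10661); sign now -1
reciprocity: (1113/10661) = +1·(10661/1113) since 1113 mod 4 = 1, 10661 mod 4 = 1; sign now -1
(10661/1113) = (644/1113)   [reduce mod 1113]
644 = 2^2·161; (2/1113) = +1 since 1113 mod 8 = 1, so (644/1113) = (+1)^2·(161/1113); sign now -1
reciprocity: (161/1113) = +1·(1113/161) since 161 mod 4 = 1, 1113 mod 4 = 1; sign now -1
(1113/161) = (147/161)   [reduce mod 161]
reciprocity: (147/161) = +1·(161/147) since 147 mod 4 = 3, 161 mod 4 = 1; sign now -1
(161/147) = (14/147)   [reduce mod 147]
14 = 2^1·7; (2/147) = -1 since 147 mod 8 = 3, so (14/147) = (-1)^1·(7/147); sign now +1
reciprocity: (7/147) = -1·(147/7) since 7 mod 4 = 3, 147 mod 4 = 3; sign now -1
(147/7) = (0/7)   [reduce mod 7]
(0/7) = 0   [gcd(a, n) > 1]; final value = 0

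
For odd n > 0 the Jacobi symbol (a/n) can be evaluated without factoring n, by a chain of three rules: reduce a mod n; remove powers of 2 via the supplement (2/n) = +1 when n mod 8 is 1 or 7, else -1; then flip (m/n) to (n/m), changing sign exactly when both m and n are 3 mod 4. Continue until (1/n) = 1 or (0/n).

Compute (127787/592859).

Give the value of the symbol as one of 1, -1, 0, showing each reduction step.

-1

reciprocity: (127787/592859) = -1·(592859/127787) since 127787 mod 4 = 3, 592859 mod 4 = 3; sign now -1
(592859/127787) = (81711/127787)   [reduce mod 127787]
reciprocity: (81711/127787) = -1·(127787/81711) since 81711 mod 4 = 3, 127787 mod 4 = 3; sign now +1
(127787/81711) = (46076/81711)   [reduce mod 81711]
46076 = 2^2·11519; (2/81711) = +1 since 81711 mod 8 = 7, so (46076/81711) = (+1)^2·(11519/81711); sign now +1
reciprocity: (11519/81711) = -1·(81711/11519) since 11519 mod 4 = 3, 81711 mod 4 = 3; sign now -1
(81711/11519) = (1078/11519)   [reduce mod 11519]
1078 = 2^1·539; (2/11519) = +1 since 11519 mod 8 = 7, so (1078/11519) = (+1)^1·(539/11519); sign now -1
reciprocity: (539/11519) = -1·(11519/539) since 539 mod 4 = 3, 11519 mod 4 = 3; sign now +1
(11519/539) = (200/539)   [reduce mod 539]
200 = 2^3·25; (2/539) = -1 since 539 mod 8 = 3, so (200/539) = (-1)^3·(25/539); sign now -1
reciprocity: (25/539) = +1·(539/25) since 25 mod 4 = 1, 539 mod 4 = 3; sign now -1
(539/25) = (14/25)   [reduce mod 25]
14 = 2^1·7; (2/25) = +1 since 25 mod 8 = 1, so (14/25) = (+1)^1·(7/25); sign now -1
reciprocity: (7/25) = +1·(25/7) since 7 mod 4 = 3, 25 mod 4 = 1; sign now -1
(25/7) = (4/7)   [reduce mod 7]
4 = 2^2·1; (2/7) = +1 since 7 mod 8 = 7, so (4/7) = (+1)^2·(1/7); sign now -1
(1/7) = 1; final value = sign = -1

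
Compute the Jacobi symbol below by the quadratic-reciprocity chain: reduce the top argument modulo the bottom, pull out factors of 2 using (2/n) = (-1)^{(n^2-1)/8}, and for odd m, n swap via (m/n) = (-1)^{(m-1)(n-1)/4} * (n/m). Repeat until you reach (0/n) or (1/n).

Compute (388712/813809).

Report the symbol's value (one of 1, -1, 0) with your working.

388712 = 2^3·48589; (2/813809) = +1 since 813809 mod 8 = 1, so (388712/813809) = (+1)^3·(48589/813809); sign now +1
reciprocity: (48589/813809) = +1·(813809/48589) since 48589 mod 4 = 1, 813809 mod 4 = 1; sign now +1
(813809/48589) = (36385/48589)   [reduce mod 48589]
reciprocity: (36385/48589) = +1·(48589/36385) since 36385 mod 4 = 1, 48589 mod 4 = 1; sign now +1
(48589/36385) = (12204/36385)   [reduce mod 36385]
12204 = 2^2·3051; (2/36385) = +1 since 36385 mod 8 = 1, so (12204/36385) = (+1)^2·(3051/36385); sign now +1
reciprocity: (3051/36385) = +1·(36385/3051) since 3051 mod 4 = 3, 36385 mod 4 = 1; sign now +1
(36385/3051) = (2824/3051)   [reduce mod 3051]
2824 = 2^3·353; (2/3051) = -1 since 3051 mod 8 = 3, so (2824/3051) = (-1)^3·(353/3051); sign now -1
reciprocity: (353/3051) = +1·(3051/353) since 353 mod 4 = 1, 3051 mod 4 = 3; sign now -1
(3051/353) = (227/353)   [reduce mod 353]
reciprocity: (227/353) = +1·(353/227) since 227 mod 4 = 3, 353 mod 4 = 1; sign now -1
(353/227) = (126/227)   [reduce mod 227]
126 = 2^1·63; (2/227) = -1 since 227 mod 8 = 3, so (126/227) = (-1)^1·(63/227); sign now +1
reciprocity: (63/227) = -1·(227/63) since 63 mod 4 = 3, 227 mod 4 = 3; sign now -1
(227/63) = (38/63)   [reduce mod 63]
38 = 2^1·19; (2/63) = +1 since 63 mod 8 = 7, so (38/63) = (+1)^1·(19/63); sign now -1
reciprocity: (19/63) = -1·(63/19) since 19 mod 4 = 3, 63 mod 4 = 3; sign now +1
(63/19) = (6/19)   [reduce mod 19]
6 = 2^1·3; (2/19) = -1 since 19 mod 8 = 3, so (6/19) = (-1)^1·(3/19); sign now -1
reciprocity: (3/19) = -1·(19/3) since 3 mod 4 = 3, 19 mod 4 = 3; sign now +1
(19/3) = (1/3)   [reduce mod 3]
(1/3) = 1; final value = sign = +1

1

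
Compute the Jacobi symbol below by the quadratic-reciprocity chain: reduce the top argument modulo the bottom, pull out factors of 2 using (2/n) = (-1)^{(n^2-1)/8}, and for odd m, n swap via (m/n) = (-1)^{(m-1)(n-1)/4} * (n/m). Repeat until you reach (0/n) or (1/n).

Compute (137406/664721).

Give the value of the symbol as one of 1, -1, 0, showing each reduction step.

1

137406 = 2^1·68703; (2/664721) = +1 since 664721 mod 8 = 1, so (137406/664721) = (+1)^1·(68703/664721); sign now +1
reciprocity: (68703/664721) = +1·(664721/68703) since 68703 mod 4 = 3, 664721 mod 4 = 1; sign now +1
(664721/68703) = (46394/68703)   [reduce mod 68703]
46394 = 2^1·23197; (2/68703) = +1 since 68703 mod 8 = 7, so (46394/68703) = (+1)^1·(23197/68703); sign now +1
reciprocity: (23197/68703) = +1·(68703/23197) since 23197 mod 4 = 1, 68703 mod 4 = 3; sign now +1
(68703/23197) = (22309/23197)   [reduce mod 23197]
reciprocity: (22309/23197) = +1·(23197/22309) since 22309 mod 4 = 1, 23197 mod 4 = 1; sign now +1
(23197/22309) = (888/22309)   [reduce mod 22309]
888 = 2^3·111; (2/22309) = -1 since 22309 mod 8 = 5, so (888/22309) = (-1)^3·(111/22309); sign now -1
reciprocity: (111/22309) = +1·(22309/111) since 111 mod 4 = 3, 22309 mod 4 = 1; sign now -1
(22309/111) = (109/111)   [reduce mod 111]
reciprocity: (109/111) = +1·(111/109) since 109 mod 4 = 1, 111 mod 4 = 3; sign now -1
(111/109) = (2/109)   [reduce mod 109]
2 = 2^1·1; (2/109) = -1 since 109 mod 8 = 5, so (2/109) = (-1)^1·(1/109); sign now +1
(1/109) = 1; final value = sign = +1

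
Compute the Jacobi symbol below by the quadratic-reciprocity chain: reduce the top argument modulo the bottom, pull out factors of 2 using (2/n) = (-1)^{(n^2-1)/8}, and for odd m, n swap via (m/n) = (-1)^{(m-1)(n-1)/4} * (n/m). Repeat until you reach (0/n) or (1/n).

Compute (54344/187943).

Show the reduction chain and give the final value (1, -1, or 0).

factor out 2^3: 54344 = 2^3·6793; with 187943 mod 8 = 7, (2/187943) = +1; sign now +1; continue with (6793/187943)
flip (6793/187943) -> (187943/6793): both odd, 6793 mod 4 = 1, 187943 mod 4 = 3, so the flip contributes +1; sign now +1
(187943/6793): 187943 mod 6793 = 4532, so (187943/6793) = (4532/6793)
factor out 2^2: 4532 = 2^2·1133; with 6793 mod 8 = 1, (2/6793) = +1; sign now +1; continue with (1133/6793)
flip (1133/6793) -> (6793/1133): both odd, 1133 mod 4 = 1, 6793 mod 4 = 1, so the flip contributes +1; sign now +1
(6793/1133): 6793 mod 1133 = 1128, so (6793/1133) = (1128/1133)
factor out 2^3: 1128 = 2^3·141; with 1133 mod 8 = 5, (2/1133) = -1; sign now -1; continue with (141/1133)
flip (141/1133) -> (1133/141): both odd, 141 mod 4 = 1, 1133 mod 4 = 1, so the flip contributes +1; sign now -1
(1133/141): 1133 mod 141 = 5, so (1133/141) = (5/141)
flip (5/141) -> (141/5): both odd, 5 mod 4 = 1, 141 mod 4 = 1, so the flip contributes +1; sign now -1
(141/5): 141 mod 5 = 1, so (141/5) = (1/5)
reached (1/5) = 1, so the symbol is -1

-1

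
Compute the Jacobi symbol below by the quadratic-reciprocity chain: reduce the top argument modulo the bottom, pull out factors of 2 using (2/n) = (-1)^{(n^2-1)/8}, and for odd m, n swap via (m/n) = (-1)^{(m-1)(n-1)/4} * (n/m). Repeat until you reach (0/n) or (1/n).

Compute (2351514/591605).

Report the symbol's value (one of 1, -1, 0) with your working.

(2351514/591605): 2351514 mod 591605 = 576699, so (2351514/591605) = (576699/591605)
flip (576699/591605) -> (591605/576699): both odd, 576699 mod 4 = 3, 591605 mod 4 = 1, so the flip contributes +1; sign now +1
(591605/576699): 591605 mod 576699 = 14906, so (591605/576699) = (14906/576699)
factor out 2^1: 14906 = 2^1·7453; with 576699 mod 8 = 3, (2/576699) = -1; sign now -1; continue with (7453/576699)
flip (7453/576699) -> (576699/7453): both odd, 7453 mod 4 = 1, 576699 mod 4 = 3, so the flip contributes +1; sign now -1
(576699/7453): 576699 mod 7453 = 2818, so (576699/7453) = (2818/7453)
factor out 2^1: 2818 = 2^1·1409; with 7453 mod 8 = 5, (2/7453) = -1; sign now +1; continue with (1409/7453)
flip (1409/7453) -> (7453/1409): both odd, 1409 mod 4 = 1, 7453 mod 4 = 1, so the flip contributes +1; sign now +1
(7453/1409): 7453 mod 1409 = 408, so (7453/1409) = (408/1409)
factor out 2^3: 408 = 2^3·51; with 1409 mod 8 = 1, (2/1409) = +1; sign now +1; continue with (51/1409)
flip (51/1409) -> (1409/51): both odd, 51 mod 4 = 3, 1409 mod 4 = 1, so the flip contributes +1; sign now +1
(1409/51): 1409 mod 51 = 32, so (1409/51) = (32/51)
factor out 2^5: 32 = 2^5·1; with 51 mod 8 = 3, (2/51) = -1; sign now -1; continue with (1/51)
reached (1/51) = 1, so the symbol is -1

-1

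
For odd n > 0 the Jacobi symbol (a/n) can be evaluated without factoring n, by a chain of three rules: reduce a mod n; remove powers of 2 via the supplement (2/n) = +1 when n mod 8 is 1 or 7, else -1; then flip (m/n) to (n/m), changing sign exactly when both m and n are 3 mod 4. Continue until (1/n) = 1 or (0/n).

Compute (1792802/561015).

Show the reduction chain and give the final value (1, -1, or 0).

(1792802/561015): 1792802 mod 561015 = 109757, so (1792802/561015) = (109757/561015)
flip (109757/561015) -> (561015/109757): both odd, 109757 mod 4 = 1, 561015 mod 4 = 3, so the flip contributes +1; sign now +1
(561015/109757): 561015 mod 109757 = 12230, so (561015/109757) = (12230/109757)
factor out 2^1: 12230 = 2^1·6115; with 109757 mod 8 = 5, (2/109757) = -1; sign now -1; continue with (6115/109757)
flip (6115/109757) -> (109757/6115): both odd, 6115 mod 4 = 3, 109757 mod 4 = 1, so the flip contributes +1; sign now -1
(109757/6115): 109757 mod 6115 = 5802, so (109757/6115) = (5802/6115)
factor out 2^1: 5802 = 2^1·2901; with 6115 mod 8 = 3, (2/6115) = -1; sign now +1; continue with (2901/6115)
flip (2901/6115) -> (6115/2901): both odd, 2901 mod 4 = 1, 6115 mod 4 = 3, so the flip contributes +1; sign now +1
(6115/2901): 6115 mod 2901 = 313, so (6115/2901) = (313/2901)
flip (313/2901) -> (2901/313): both odd, 313 mod 4 = 1, 2901 mod 4 = 1, so the flip contributes +1; sign now +1
(2901/313): 2901 mod 313 = 84, so (2901/313) = (84/313)
factor out 2^2: 84 = 2^2·21; with 313 mod 8 = 1, (2/313) = +1; sign now +1; continue with (21/313)
flip (21/313) -> (313/21): both odd, 21 mod 4 = 1, 313 mod 4 = 1, so the flip contributes +1; sign now +1
(313/21): 313 mod 21 = 19, so (313/21) = (19/21)
flip (19/21) -> (21/19): both odd, 19 mod 4 = 3, 21 mod 4 = 1, so the flip contributes +1; sign now +1
(21/19): 21 mod 19 = 2, so (21/19) = (2/19)
factor out 2^1: 2 = 2^1·1; with 19 mod 8 = 3, (2/19) = -1; sign now -1; continue with (1/19)
reached (1/19) = 1, so the symbol is -1

-1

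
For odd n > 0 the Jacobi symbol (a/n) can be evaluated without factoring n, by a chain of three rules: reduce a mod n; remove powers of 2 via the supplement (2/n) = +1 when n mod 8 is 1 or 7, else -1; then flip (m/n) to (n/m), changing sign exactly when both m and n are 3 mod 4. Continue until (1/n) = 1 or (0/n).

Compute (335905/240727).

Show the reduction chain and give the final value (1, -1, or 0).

-1

(335905/240727) = (95178/240727)   [reduce mod 240727]
95178 = 2^1·47589; (2/240727) = +1 since 240727 mod 8 = 7, so (95178/240727) = (+1)^1·(47589/240727); sign now +1
reciprocity: (47589/240727) = +1·(240727/47589) since 47589 mod 4 = 1, 240727 mod 4 = 3; sign now +1
(240727/47589) = (2782/47589)   [reduce mod 47589]
2782 = 2^1·1391; (2/47589) = -1 since 47589 mod 8 = 5, so (2782/47589) = (-1)^1·(1391/47589); sign now -1
reciprocity: (1391/47589) = +1·(47589/1391) since 1391 mod 4 = 3, 47589 mod 4 = 1; sign now -1
(47589/1391) = (295/1391)   [reduce mod 1391]
reciprocity: (295/1391) = -1·(1391/295) since 295 mod 4 = 3, 1391 mod 4 = 3; sign now +1
(1391/295) = (211/295)   [reduce mod 295]
reciprocity: (211/295) = -1·(295/211) since 211 mod 4 = 3, 295 mod 4 = 3; sign now -1
(295/211) = (84/211)   [reduce mod 211]
84 = 2^2·21; (2/211) = -1 since 211 mod 8 = 3, so (84/211) = (-1)^2·(21/211); sign now -1
reciprocity: (21/211) = +1·(211/21) since 21 mod 4 = 1, 211 mod 4 = 3; sign now -1
(211/21) = (1/21)   [reduce mod 21]
(1/21) = 1; final value = sign = -1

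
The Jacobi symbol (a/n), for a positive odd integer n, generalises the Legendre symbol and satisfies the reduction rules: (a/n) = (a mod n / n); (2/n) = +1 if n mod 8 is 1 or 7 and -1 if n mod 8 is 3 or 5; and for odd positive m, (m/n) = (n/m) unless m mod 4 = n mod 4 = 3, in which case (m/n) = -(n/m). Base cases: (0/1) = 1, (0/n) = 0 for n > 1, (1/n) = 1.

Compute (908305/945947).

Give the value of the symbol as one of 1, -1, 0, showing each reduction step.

0

flip (908305/945947) -> (945947/908305): both odd, 908305 mod 4 = 1, 945947 mod 4 = 3, so the flip contributes +1; sign now +1
(945947/908305): 945947 mod 908305 = 37642, so (945947/908305) = (37642/908305)
factor out 2^1: 37642 = 2^1·18821; with 908305 mod 8 = 1, (2/908305) = +1; sign now +1; continue with (18821/908305)
flip (18821/908305) -> (908305/18821): both odd, 18821 mod 4 = 1, 908305 mod 4 = 1, so the flip contributes +1; sign now +1
(908305/18821): 908305 mod 18821 = 4897, so (908305/18821) = (4897/18821)
flip (4897/18821) -> (18821/4897): both odd, 4897 mod 4 = 1, 18821 mod 4 = 1, so the flip contributes +1; sign now +1
(18821/4897): 18821 mod 4897 = 4130, so (18821/4897) = (4130/4897)
factor out 2^1: 4130 = 2^1·2065; with 4897 mod 8 = 1, (2/4897) = +1; sign now +1; continue with (2065/4897)
flip (2065/4897) -> (4897/2065): both odd, 2065 mod 4 = 1, 4897 mod 4 = 1, so the flip contributes +1; sign now +1
(4897/2065): 4897 mod 2065 = 767, so (4897/2065) = (767/2065)
flip (767/2065) -> (2065/767): both odd, 767 mod 4 = 3, 2065 mod 4 = 1, so the flip contributes +1; sign now +1
(2065/767): 2065 mod 767 = 531, so (2065/767) = (531/767)
flip (531/767) -> (767/531): both odd, 531 mod 4 = 3, 767 mod 4 = 3, so the flip contributes -1; sign now -1
(767/531): 767 mod 531 = 236, so (767/531) = (236/531)
factor out 2^2: 236 = 2^2·59; with 531 mod 8 = 3, (2/531) = -1; sign now -1; continue with (59/531)
flip (59/531) -> (531/59): both odd, 59 mod 4 = 3, 531 mod 4 = 3, so the flip contributes -1; sign now +1
(531/59): 531 mod 59 = 0, so (531/59) = (0/59)
reached (0/59); gcd(a, n) > 1, so (0/59) = 0 and the symbol is 0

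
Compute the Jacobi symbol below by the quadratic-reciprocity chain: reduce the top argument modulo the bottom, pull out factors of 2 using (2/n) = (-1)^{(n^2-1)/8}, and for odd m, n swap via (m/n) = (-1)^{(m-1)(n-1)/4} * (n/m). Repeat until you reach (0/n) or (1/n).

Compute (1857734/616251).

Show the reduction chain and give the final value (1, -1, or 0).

(1857734/616251) = (8981/616251)   [reduce mod 616251]
reciprocity: (8981/616251) = +1·(616251/8981) since 8981 mod 4 = 1, 616251 mod 4 = 3; sign now +1
(616251/8981) = (5543/8981)   [reduce mod 8981]
reciprocity: (5543/8981) = +1·(8981/5543) since 5543 mod 4 = 3, 8981 mod 4 = 1; sign now +1
(8981/5543) = (3438/5543)   [reduce mod 5543]
3438 = 2^1·1719; (2/5543) = +1 since 5543 mod 8 = 7, so (3438/5543) = (+1)^1·(1719/5543); sign now +1
reciprocity: (1719/5543) = -1·(5543/1719) since 1719 mod 4 = 3, 5543 mod 4 = 3; sign now -1
(5543/1719) = (386/1719)   [reduce mod 1719]
386 = 2^1·193; (2/1719) = +1 since 1719 mod 8 = 7, so (386/1719) = (+1)^1·(193/1719); sign now -1
reciprocity: (193/1719) = +1·(1719/193) since 193 mod 4 = 1, 1719 mod 4 = 3; sign now -1
(1719/193) = (175/193)   [reduce mod 193]
reciprocity: (175/193) = +1·(193/175) since 175 mod 4 = 3, 193 mod 4 = 1; sign now -1
(193/175) = (18/175)   [reduce mod 175]
18 = 2^1·9; (2/175) = +1 since 175 mod 8 = 7, so (18/175) = (+1)^1·(9/175); sign now -1
reciprocity: (9/175) = +1·(175/9) since 9 mod 4 = 1, 175 mod 4 = 3; sign now -1
(175/9) = (4/9)   [reduce mod 9]
4 = 2^2·1; (2/9) = +1 since 9 mod 8 = 1, so (4/9) = (+1)^2·(1/9); sign now -1
(1/9) = 1; final value = sign = -1

-1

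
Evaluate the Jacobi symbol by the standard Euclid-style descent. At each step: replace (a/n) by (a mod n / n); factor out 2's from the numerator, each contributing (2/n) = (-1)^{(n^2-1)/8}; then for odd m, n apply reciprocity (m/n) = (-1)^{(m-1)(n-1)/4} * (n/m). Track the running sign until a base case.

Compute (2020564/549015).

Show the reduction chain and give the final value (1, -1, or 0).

(2020564/549015) = (373519/549015)   [reduce mod 549015]
reciprocity: (373519/549015) = -1·(549015/373519) since 373519 mod 4 = 3, 549015 mod 4 = 3; sign now -1
(549015/373519) = (175496/373519)   [reduce mod 373519]
175496 = 2^3·21937; (2/373519) = +1 since 373519 mod 8 = 7, so (175496/373519) = (+1)^3·(21937/373519); sign now -1
reciprocity: (21937/373519) = +1·(373519/21937) since 21937 mod 4 = 1, 373519 mod 4 = 3; sign now -1
(373519/21937) = (590/21937)   [reduce mod 21937]
590 = 2^1·295; (2/21937) = +1 since 21937 mod 8 = 1, so (590/21937) = (+1)^1·(295/21937); sign now -1
reciprocity: (295/21937) = +1·(21937/295) since 295 mod 4 = 3, 21937 mod 4 = 1; sign now -1
(21937/295) = (107/295)   [reduce mod 295]
reciprocity: (107/295) = -1·(295/107) since 107 mod 4 = 3, 295 mod 4 = 3; sign now +1
(295/107) = (81/107)   [reduce mod 107]
reciprocity: (81/107) = +1·(107/81) since 81 mod 4 = 1, 107 mod 4 = 3; sign now +1
(107/81) = (26/81)   [reduce mod 81]
26 = 2^1·13; (2/81) = +1 since 81 mod 8 = 1, so (26/81) = (+1)^1·(13/81); sign now +1
reciprocity: (13/81) = +1·(81/13) since 13 mod 4 = 1, 81 mod 4 = 1; sign now +1
(81/13) = (3/13)   [reduce mod 13]
reciprocity: (3/13) = +1·(13/3) since 3 mod 4 = 3, 13 mod 4 = 1; sign now +1
(13/3) = (1/3)   [reduce mod 3]
(1/3) = 1; final value = sign = +1

1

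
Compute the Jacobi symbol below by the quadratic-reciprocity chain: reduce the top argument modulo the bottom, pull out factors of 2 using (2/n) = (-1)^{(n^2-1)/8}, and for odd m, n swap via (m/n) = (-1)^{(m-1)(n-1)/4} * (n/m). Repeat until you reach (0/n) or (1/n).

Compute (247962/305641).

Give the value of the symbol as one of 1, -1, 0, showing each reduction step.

1

factor out 2^1: 247962 = 2^1·123981; with 305641 mod 8 = 1, (2/305641) = +1; sign now +1; continue with (123981/305641)
flip (123981/305641) -> (305641/123981): both odd, 123981 mod 4 = 1, 305641 mod 4 = 1, so the flip contributes +1; sign now +1
(305641/123981): 305641 mod 123981 = 57679, so (305641/123981) = (57679/123981)
flip (57679/123981) -> (123981/57679): both odd, 57679 mod 4 = 3, 123981 mod 4 = 1, so the flip contributes +1; sign now +1
(123981/57679): 123981 mod 57679 = 8623, so (123981/57679) = (8623/57679)
flip (8623/57679) -> (57679/8623): both odd, 8623 mod 4 = 3, 57679 mod 4 = 3, so the flip contributes -1; sign now -1
(57679/8623): 57679 mod 8623 = 5941, so (57679/8623) = (5941/8623)
flip (5941/8623) -> (8623/5941): both odd, 5941 mod 4 = 1, 8623 mod 4 = 3, so the flip contributes +1; sign now -1
(8623/5941): 8623 mod 5941 = 2682, so (8623/5941) = (2682/5941)
factor out 2^1: 2682 = 2^1·1341; with 5941 mod 8 = 5, (2/5941) = -1; sign now +1; continue with (1341/5941)
flip (1341/5941) -> (5941/1341): both odd, 1341 mod 4 = 1, 5941 mod 4 = 1, so the flip contributes +1; sign now +1
(5941/1341): 5941 mod 1341 = 577, so (5941/1341) = (577/1341)
flip (577/1341) -> (1341/577): both odd, 577 mod 4 = 1, 1341 mod 4 = 1, so the flip contributes +1; sign now +1
(1341/577): 1341 mod 577 = 187, so (1341/577) = (187/577)
flip (187/577) -> (577/187): both odd, 187 mod 4 = 3, 577 mod 4 = 1, so the flip contributes +1; sign now +1
(577/187): 577 mod 187 = 16, so (577/187) = (16/187)
factor out 2^4: 16 = 2^4·1; with 187 mod 8 = 3, (2/187) = -1; sign now +1; continue with (1/187)
reached (1/187) = 1, so the symbol is +1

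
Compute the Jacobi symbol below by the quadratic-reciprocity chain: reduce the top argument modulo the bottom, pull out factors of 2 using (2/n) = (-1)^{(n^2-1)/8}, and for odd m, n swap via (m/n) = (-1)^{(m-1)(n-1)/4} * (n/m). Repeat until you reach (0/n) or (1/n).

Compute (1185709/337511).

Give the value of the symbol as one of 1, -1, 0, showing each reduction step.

(1185709/337511): 1185709 mod 337511 = 173176, so (1185709/337511) = (173176/337511)
factor out 2^3: 173176 = 2^3·21647; with 337511 mod 8 = 7, (2/337511) = +1; sign now +1; continue with (21647/337511)
flip (21647/337511) -> (337511/21647): both odd, 21647 mod 4 = 3, 337511 mod 4 = 3, so the flip contributes -1; sign now -1
(337511/21647): 337511 mod 21647 = 12806, so (337511/21647) = (12806/21647)
factor out 2^1: 12806 = 2^1·6403; with 21647 mod 8 = 7, (2/21647) = +1; sign now -1; continue with (6403/21647)
flip (6403/21647) -> (21647/6403): both odd, 6403 mod 4 = 3, 21647 mod 4 = 3, so the flip contributes -1; sign now +1
(21647/6403): 21647 mod 6403 = 2438, so (21647/6403) = (2438/6403)
factor out 2^1: 2438 = 2^1·1219; with 6403 mod 8 = 3, (2/6403) = -1; sign now -1; continue with (1219/6403)
flip (1219/6403) -> (6403/1219): both odd, 1219 mod 4 = 3, 6403 mod 4 = 3, so the flip contributes -1; sign now +1
(6403/1219): 6403 mod 1219 = 308, so (6403/1219) = (308/1219)
factor out 2^2: 308 = 2^2·77; with 1219 mod 8 = 3, (2/1219) = -1; sign now +1; continue with (77/1219)
flip (77/1219) -> (1219/77): both odd, 77 mod 4 = 1, 1219 mod 4 = 3, so the flip contributes +1; sign now +1
(1219/77): 1219 mod 77 = 64, so (1219/77) = (64/77)
factor out 2^6: 64 = 2^6·1; with 77 mod 8 = 5, (2/77) = -1; sign now +1; continue with (1/77)
reached (1/77) = 1, so the symbol is +1

1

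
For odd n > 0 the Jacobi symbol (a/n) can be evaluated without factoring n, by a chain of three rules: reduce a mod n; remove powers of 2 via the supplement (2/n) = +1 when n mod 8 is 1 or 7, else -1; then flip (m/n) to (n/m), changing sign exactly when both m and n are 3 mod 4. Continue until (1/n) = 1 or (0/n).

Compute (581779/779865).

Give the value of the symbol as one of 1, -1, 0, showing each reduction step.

reciprocity: (581779/779865) = +1·(779865/581779) since 581779 mod 4 = 3, 779865 mod 4 = 1; sign now +1
(779865/581779) = (198086/581779)   [reduce mod 581779]
198086 = 2^1·99043; (2/581779) = -1 since 581779 mod 8 = 3, so (198086/581779) = (-1)^1·(99043/581779); sign now -1
reciprocity: (99043/581779) = -1·(581779/99043) since 99043 mod 4 = 3, 581779 mod 4 = 3; sign now +1
(581779/99043) = (86564/99043)   [reduce mod 99043]
86564 = 2^2·21641; (2/99043) = -1 since 99043 mod 8 = 3, so (86564/99043) = (-1)^2·(21641/99043); sign now +1
reciprocity: (21641/99043) = +1·(99043/21641) since 21641 mod 4 = 1, 99043 mod 4 = 3; sign now +1
(99043/21641) = (12479/21641)   [reduce mod 21641]
reciprocity: (12479/21641) = +1·(21641/12479) since 12479 mod 4 = 3, 21641 mod 4 = 1; sign now +1
(21641/12479) = (9162/12479)   [reduce mod 12479]
9162 = 2^1·4581; (2/12479) = +1 since 12479 mod 8 = 7, so (9162/12479) = (+1)^1·(4581/12479); sign now +1
reciprocity: (4581/12479) = +1·(12479/4581) since 4581 mod 4 = 1, 12479 mod 4 = 3; sign now +1
(12479/4581) = (3317/4581)   [reduce mod 4581]
reciprocity: (3317/4581) = +1·(4581/3317) since 3317 mod 4 = 1, 4581 mod 4 = 1; sign now +1
(4581/3317) = (1264/3317)   [reduce mod 3317]
1264 = 2^4·79; (2/3317) = -1 since 3317 mod 8 = 5, so (1264/3317) = (-1)^4·(79/3317); sign now +1
reciprocity: (79/3317) = +1·(3317/79) since 79 mod 4 = 3, 3317 mod 4 = 1; sign now +1
(3317/79) = (78/79)   [reduce mod 79]
78 = 2^1·39; (2/79) = +1 since 79 mod 8 = 7, so (78/79) = (+1)^1·(39/79); sign now +1
reciprocity: (39/79) = -1·(79/39) since 39 mod 4 = 3, 79 mod 4 = 3; sign now -1
(79/39) = (1/39)   [reduce mod 39]
(1/39) = 1; final value = sign = -1

-1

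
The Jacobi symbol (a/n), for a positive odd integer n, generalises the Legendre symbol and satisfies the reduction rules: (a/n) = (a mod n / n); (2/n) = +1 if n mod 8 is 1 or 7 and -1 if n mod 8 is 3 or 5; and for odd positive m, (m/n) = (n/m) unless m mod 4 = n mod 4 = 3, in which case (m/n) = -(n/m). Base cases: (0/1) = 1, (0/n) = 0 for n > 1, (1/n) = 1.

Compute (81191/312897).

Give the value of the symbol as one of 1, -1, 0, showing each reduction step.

1

flip (81191/312897) -> (312897/81191): both odd, 81191 mod 4 = 3, 312897 mod 4 = 1, so the flip contributes +1; sign now +1
(312897/81191): 312897 mod 81191 = 69324, so (312897/81191) = (69324/81191)
factor out 2^2: 69324 = 2^2·17331; with 81191 mod 8 = 7, (2/81191) = +1; sign now +1; continue with (17331/81191)
flip (17331/81191) -> (81191/17331): both odd, 17331 mod 4 = 3, 81191 mod 4 = 3, so the flip contributes -1; sign now -1
(81191/17331): 81191 mod 17331 = 11867, so (81191/17331) = (11867/17331)
flip (11867/17331) -> (17331/11867): both odd, 11867 mod 4 = 3, 17331 mod 4 = 3, so the flip contributes -1; sign now +1
(17331/11867): 17331 mod 11867 = 5464, so (17331/11867) = (5464/11867)
factor out 2^3: 5464 = 2^3·683; with 11867 mod 8 = 3, (2/11867) = -1; sign now -1; continue with (683/11867)
flip (683/11867) -> (11867/683): both odd, 683 mod 4 = 3, 11867 mod 4 = 3, so the flip contributes -1; sign now +1
(11867/683): 11867 mod 683 = 256, so (11867/683) = (256/683)
factor out 2^8: 256 = 2^8·1; with 683 mod 8 = 3, (2/683) = -1; sign now +1; continue with (1/683)
reached (1/683) = 1, so the symbol is +1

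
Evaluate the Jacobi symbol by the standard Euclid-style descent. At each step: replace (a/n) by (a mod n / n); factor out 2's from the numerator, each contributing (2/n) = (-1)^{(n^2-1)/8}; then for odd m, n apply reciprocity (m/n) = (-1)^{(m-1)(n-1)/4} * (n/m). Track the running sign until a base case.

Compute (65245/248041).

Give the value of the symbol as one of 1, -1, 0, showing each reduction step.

1

reciprocity: (65245/248041) = +1·(248041/65245) since 65245 mod 4 = 1, 248041 mod 4 = 1; sign now +1
(248041/65245) = (52306/65245)   [reduce mod 65245]
52306 = 2^1·26153; (2/65245) = -1 since 65245 mod 8 = 5, so (52306/65245) = (-1)^1·(26153/65245); sign now -1
reciprocity: (26153/65245) = +1·(65245/26153) since 26153 mod 4 = 1, 65245 mod 4 = 1; sign now -1
(65245/26153) = (12939/26153)   [reduce mod 26153]
reciprocity: (12939/26153) = +1·(26153/12939) since 12939 mod 4 = 3, 26153 mod 4 = 1; sign now -1
(26153/12939) = (275/12939)   [reduce mod 12939]
reciprocity: (275/12939) = -1·(12939/275) since 275 mod 4 = 3, 12939 mod 4 = 3; sign now +1
(12939/275) = (14/275)   [reduce mod 275]
14 = 2^1·7; (2/275) = -1 since 275 mod 8 = 3, so (14/275) = (-1)^1·(7/275); sign now -1
reciprocity: (7/275) = -1·(275/7) since 7 mod 4 = 3, 275 mod 4 = 3; sign now +1
(275/7) = (2/7)   [reduce mod 7]
2 = 2^1·1; (2/7) = +1 since 7 mod 8 = 7, so (2/7) = (+1)^1·(1/7); sign now +1
(1/7) = 1; final value = sign = +1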